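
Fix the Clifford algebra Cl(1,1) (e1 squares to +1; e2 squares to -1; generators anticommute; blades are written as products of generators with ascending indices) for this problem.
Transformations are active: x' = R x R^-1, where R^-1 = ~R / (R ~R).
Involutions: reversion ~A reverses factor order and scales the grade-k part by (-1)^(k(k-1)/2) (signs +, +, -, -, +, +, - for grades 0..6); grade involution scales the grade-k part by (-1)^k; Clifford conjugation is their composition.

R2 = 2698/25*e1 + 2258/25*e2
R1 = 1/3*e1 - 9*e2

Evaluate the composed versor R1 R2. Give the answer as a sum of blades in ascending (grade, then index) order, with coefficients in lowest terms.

Distribute over the terms of R1 (each basis-blade product reordered to ascending indices, repeated generators contracted through their squares):
(1/3*e1) R2 = 2698/75 + 2258/75*e1 e2
(-9*e2) R2 = 20322/25 + 24282/25*e1 e2
Summing the partial products and collecting blades:
Answer: 63664/75 + 75104/75*e1 e2


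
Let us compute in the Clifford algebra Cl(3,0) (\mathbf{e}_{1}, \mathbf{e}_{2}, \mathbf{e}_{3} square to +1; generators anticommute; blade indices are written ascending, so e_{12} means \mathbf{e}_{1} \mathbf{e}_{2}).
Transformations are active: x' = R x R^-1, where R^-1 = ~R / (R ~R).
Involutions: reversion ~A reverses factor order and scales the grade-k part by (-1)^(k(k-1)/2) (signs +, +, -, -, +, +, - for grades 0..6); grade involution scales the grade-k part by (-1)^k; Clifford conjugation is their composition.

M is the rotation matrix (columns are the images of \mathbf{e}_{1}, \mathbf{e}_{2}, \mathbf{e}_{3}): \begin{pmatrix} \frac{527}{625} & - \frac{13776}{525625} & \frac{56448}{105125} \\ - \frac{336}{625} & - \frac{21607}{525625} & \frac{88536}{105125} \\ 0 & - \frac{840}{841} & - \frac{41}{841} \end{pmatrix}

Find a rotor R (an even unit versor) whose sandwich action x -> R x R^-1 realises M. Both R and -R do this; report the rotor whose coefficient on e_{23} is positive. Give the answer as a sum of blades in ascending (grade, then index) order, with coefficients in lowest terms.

Method: write R = a + b12*e_{12} + b13*e_{13} + b23*e_{23} with a^2 + b12^2 + b13^2 + b23^2 = 1 (so R^-1 = ~R). Expanding the columns R e_j ~R gives tr M = 4a^2 - 1 and, from the antisymmetric part, M21 - M12 = -4a*b12, M13 - M31 = 4a*b13, M32 - M23 = -4a*b23.
Here tr M = \frac{15839}{21025}, so a^2 = (1 + tr M)/4 = \frac{9216}{21025} and a = ±\frac{96}{145}. Taking a = \frac{96}{145}: M21 - M12 = -\frac{10752}{21025}, M13 - M31 = \frac{56448}{105125}, M32 - M23 = -\frac{193536}{105125}, giving b12 = \frac{28}{145}, b13 = \frac{147}{725}, b23 = \frac{504}{725}, i.e. R = \frac{96}{145} + \frac{28}{145} e_{12} + \frac{147}{725} e_{13} + \frac{504}{725} e_{23}.
Its e_{23} coefficient is already positive.
Answer: \frac{96}{145} + \frac{28}{145} e_{12} + \frac{147}{725} e_{13} + \frac{504}{725} e_{23}. Key observation: the double cover Spin(3) -> SO(3) sends R and -R to the same matrix (trace \frac{15839}{21025} here), so the stated sign of the e_{23} coefficient is what selects one sheet.


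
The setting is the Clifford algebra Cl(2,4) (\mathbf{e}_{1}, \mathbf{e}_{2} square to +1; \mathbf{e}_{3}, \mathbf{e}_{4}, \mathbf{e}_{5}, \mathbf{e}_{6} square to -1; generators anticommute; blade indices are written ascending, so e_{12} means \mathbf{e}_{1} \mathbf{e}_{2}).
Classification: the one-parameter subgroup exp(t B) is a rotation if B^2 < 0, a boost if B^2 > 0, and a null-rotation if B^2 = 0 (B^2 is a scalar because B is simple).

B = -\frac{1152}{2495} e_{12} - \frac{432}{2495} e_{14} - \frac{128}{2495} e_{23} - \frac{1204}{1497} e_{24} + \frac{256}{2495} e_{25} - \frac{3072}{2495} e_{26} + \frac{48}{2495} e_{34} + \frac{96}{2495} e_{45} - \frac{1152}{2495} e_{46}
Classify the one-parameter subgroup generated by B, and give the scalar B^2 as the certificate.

B^2 term by term: the squares give (-\frac{1152}{2495})^2*(e_{12})^2 + (-\frac{432}{2495})^2*(e_{14})^2 + (-\frac{128}{2495})^2*(e_{23})^2 + (-\frac{1204}{1497})^2*(e_{24})^2 + (\frac{256}{2495})^2*(e_{25})^2 + (-\frac{3072}{2495})^2*(e_{26})^2 + (\frac{48}{2495})^2*(e_{34})^2 + (\frac{96}{2495})^2*(e_{45})^2 + (-\frac{1152}{2495})^2*(e_{46})^2 = \frac{1327104}{6225025}*(-1) + \frac{186624}{6225025}*(+1) + \frac{16384}{6225025}*(+1) + \frac{1449616}{2241009}*(+1) + \frac{65536}{6225025}*(+1) + \frac{9437184}{6225025}*(+1) + \frac{2304}{6225025}*(-1) + \frac{9216}{6225025}*(-1) + \frac{1327104}{6225025}*(-1) = \frac{16}{9} (each basis 2-blade squares to minus the product of its generators' squares); cross terms between blades sharing an index anticommute and cancel; the commuting (index-disjoint) pairs give grade-4 terms 2*c*c'*(blade product), which cancel blade by blade — e_{1234}: -\frac{110592}{6225025} + \frac{110592}{6225025} = 0; e_{1245}: -\frac{221184}{6225025} + \frac{221184}{6225025} = 0; e_{1246}: \frac{2654208}{6225025} - \frac{2654208}{6225025} = 0; e_{2345}: -\frac{24576}{6225025} + \frac{24576}{6225025} = 0; e_{2346}: \frac{294912}{6225025} - \frac{294912}{6225025} = 0; e_{2456}: \frac{589824}{6225025} - \frac{589824}{6225025} = 0 — confirming B is simple. So B^2 = \frac{16}{9}.
Answer: boost, certificate B^2 = \frac{16}{9}. B^2 = \frac{16}{9} is basis-independent, so its sign is the whole story.


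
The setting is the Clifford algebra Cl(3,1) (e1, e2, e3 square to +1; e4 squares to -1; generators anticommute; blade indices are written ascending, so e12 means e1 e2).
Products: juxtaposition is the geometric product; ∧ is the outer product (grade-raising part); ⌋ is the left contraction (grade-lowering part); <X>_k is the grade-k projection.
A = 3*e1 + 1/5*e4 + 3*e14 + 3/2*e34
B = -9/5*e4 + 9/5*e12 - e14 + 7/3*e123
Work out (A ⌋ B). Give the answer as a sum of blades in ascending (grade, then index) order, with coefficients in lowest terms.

step 1: -66/25 - 1/5*e1 + 27/5*e2 - 3*e4 + 7*e23
Answer: -66/25 - 1/5*e1 + 27/5*e2 - 3*e4 + 7*e23


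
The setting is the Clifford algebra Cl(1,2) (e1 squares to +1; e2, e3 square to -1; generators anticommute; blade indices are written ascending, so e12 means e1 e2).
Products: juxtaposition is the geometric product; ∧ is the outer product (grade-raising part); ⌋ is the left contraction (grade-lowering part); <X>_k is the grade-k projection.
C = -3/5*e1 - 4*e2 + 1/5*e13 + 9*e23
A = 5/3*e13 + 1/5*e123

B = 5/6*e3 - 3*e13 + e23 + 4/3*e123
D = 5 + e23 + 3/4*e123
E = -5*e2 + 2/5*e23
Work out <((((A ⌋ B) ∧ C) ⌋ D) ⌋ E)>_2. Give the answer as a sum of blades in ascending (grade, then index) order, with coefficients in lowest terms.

step 1: -79/15 - 20/9*e2
step 2: 79/25*e1 + 316/15*e2 - 4/3*e12 - 79/75*e13 - 237/5*e23 + 4/9*e123
step 3: 706/15 + 711/20*e1 + 79/100*e2 - 331/15*e3 + 79/5*e13 + 237/100*e23
step 4: 1501/500 - 6104/25*e2 - 79/250*e3 + 1412/75*e23
step 5: 1412/75*e23
Answer: 1412/75*e23


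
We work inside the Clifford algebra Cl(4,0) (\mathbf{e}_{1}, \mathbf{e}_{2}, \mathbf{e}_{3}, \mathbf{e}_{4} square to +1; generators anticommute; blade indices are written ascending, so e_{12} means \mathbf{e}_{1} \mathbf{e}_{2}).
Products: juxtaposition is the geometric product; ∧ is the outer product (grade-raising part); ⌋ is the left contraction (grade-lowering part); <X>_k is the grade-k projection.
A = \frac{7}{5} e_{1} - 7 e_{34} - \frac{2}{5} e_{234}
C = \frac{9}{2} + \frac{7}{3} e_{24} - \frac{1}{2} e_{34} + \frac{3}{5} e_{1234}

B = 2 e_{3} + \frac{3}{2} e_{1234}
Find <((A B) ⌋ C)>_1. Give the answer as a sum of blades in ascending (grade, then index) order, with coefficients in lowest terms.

step 1: -\frac{3}{5} e_{1} + 14 e_{4} + \frac{21}{2} e_{12} + \frac{14}{5} e_{13} + \frac{4}{5} e_{24} + \frac{21}{10} e_{234}
step 2: -\frac{28}{15} + \frac{63}{50} e_{1} - \frac{98}{3} e_{2} + 7 e_{3} + \frac{12}{25} e_{13} + \frac{42}{25} e_{24} - \frac{63}{10} e_{34} - \frac{42}{5} e_{123} - \frac{9}{25} e_{234}
step 3: \frac{63}{50} e_{1} - \frac{98}{3} e_{2} + 7 e_{3}
Answer: \frac{63}{50} e_{1} - \frac{98}{3} e_{2} + 7 e_{3}


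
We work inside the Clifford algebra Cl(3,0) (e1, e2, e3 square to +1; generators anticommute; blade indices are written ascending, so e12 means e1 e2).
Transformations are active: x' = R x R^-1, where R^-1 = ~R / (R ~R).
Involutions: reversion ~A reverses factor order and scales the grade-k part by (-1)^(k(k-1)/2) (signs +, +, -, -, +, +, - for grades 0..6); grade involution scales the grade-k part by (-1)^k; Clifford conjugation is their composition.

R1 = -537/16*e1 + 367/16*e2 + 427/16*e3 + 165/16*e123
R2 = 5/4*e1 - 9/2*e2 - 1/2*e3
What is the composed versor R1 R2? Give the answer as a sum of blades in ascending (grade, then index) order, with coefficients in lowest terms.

Distribute over the terms of R2 (each basis-blade product reordered to ascending indices, repeated generators contracted through their squares):
R1 (5/4*e1) = -2685/64 - 1835/64*e12 - 2135/64*e13 + 825/64*e23
R1 (-9/2*e2) = -3303/32 + 4833/32*e12 + 1485/32*e13 + 3843/32*e23
R1 (-1/2*e3) = -427/32 - 165/32*e12 + 537/32*e13 - 367/32*e23
Summing the partial products and collecting blades:
Answer: -10145/64 + 7501/64*e12 + 1909/64*e13 + 7777/64*e23


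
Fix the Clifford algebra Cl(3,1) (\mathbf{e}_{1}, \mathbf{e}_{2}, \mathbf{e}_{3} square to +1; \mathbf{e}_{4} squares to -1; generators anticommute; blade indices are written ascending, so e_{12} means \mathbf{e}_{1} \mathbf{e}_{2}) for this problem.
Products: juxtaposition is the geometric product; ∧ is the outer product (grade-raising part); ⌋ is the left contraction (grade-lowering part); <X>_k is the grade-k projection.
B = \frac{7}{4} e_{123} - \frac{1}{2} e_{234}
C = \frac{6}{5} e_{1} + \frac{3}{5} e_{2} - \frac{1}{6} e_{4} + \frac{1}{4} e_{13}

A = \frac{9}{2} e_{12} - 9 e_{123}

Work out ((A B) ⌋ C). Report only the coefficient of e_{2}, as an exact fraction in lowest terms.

step 1: \frac{63}{4} - \frac{63}{8} e_{3} - \frac{9}{2} e_{14} - \frac{9}{4} e_{134}
step 2: \frac{3339}{160} e_{1} + \frac{189}{20} e_{2} - \frac{21}{8} e_{4} + \frac{63}{16} e_{13}
Answer: \frac{189}{20}


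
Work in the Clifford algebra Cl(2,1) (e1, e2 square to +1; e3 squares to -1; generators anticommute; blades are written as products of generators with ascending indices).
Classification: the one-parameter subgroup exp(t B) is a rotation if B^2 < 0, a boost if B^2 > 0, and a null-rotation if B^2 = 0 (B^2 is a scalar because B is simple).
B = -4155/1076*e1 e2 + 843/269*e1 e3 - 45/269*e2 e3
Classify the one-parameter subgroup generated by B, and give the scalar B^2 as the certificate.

B^2 term by term: the squares give (-4155/1076)^2*(e1 e2)^2 + (843/269)^2*(e1 e3)^2 + (-45/269)^2*(e2 e3)^2 = 17264025/1157776*(-1) + 710649/72361*(+1) + 2025/72361*(+1) = -81/16 (each basis 2-blade squares to minus the product of its generators' squares); cross terms between blades sharing an index anticommute and cancel. So B^2 = -81/16.
Answer: rotation, certificate B^2 = -81/16. The class reads off the invariant scalar -81/16 directly.


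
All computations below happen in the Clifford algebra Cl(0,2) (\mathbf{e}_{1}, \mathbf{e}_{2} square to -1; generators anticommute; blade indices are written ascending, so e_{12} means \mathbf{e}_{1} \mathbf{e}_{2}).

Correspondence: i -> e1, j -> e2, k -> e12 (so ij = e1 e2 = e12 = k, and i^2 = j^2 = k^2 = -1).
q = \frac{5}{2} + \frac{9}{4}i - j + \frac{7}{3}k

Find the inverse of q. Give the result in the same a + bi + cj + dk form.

In blades: q = \frac{5}{2} + \frac{9}{4} e_{1} - e_{2} + \frac{7}{3} e_{12}.
With qbar = \frac{5}{2} - \frac{9}{4} e_{1} + e_{2} - \frac{7}{3} e_{12} (scalar fixed, mapped units negated), q qbar = \frac{2557}{144} (the sum of squared coefficients), so q^-1 = qbar / (\frac{2557}{144}) = \frac{360}{2557} - \frac{324}{2557} e_{1} + \frac{144}{2557} e_{2} - \frac{336}{2557} e_{12}; translating back:
Answer: \frac{360}{2557} - \frac{324}{2557}i + \frac{144}{2557}j - \frac{336}{2557}k


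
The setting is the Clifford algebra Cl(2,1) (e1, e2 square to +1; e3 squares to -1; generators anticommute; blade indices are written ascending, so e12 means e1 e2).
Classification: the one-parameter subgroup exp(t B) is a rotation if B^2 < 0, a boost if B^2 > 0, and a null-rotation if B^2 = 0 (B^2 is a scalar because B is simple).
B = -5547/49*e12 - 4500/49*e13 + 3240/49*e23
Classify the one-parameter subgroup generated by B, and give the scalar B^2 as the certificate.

B^2 term by term: the squares give (-5547/49)^2*(e12)^2 + (-4500/49)^2*(e13)^2 + (3240/49)^2*(e23)^2 = 30769209/2401*(-1) + 20250000/2401*(+1) + 10497600/2401*(+1) = -9 (each basis 2-blade squares to minus the product of its generators' squares); cross terms between blades sharing an index anticommute and cancel. So B^2 = -9.
Answer: rotation, certificate B^2 = -9. Check the certificate: B^2 = -9, and that sign is decisive whatever form B takes.


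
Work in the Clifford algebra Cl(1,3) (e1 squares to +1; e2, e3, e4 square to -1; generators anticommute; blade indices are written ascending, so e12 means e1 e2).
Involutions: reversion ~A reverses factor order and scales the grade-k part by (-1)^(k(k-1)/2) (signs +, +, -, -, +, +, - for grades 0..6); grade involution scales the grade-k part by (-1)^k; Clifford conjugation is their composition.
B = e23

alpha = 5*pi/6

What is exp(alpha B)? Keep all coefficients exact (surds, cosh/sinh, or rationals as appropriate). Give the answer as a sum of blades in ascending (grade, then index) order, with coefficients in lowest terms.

B^2 = (1)^2*(e23)^2 = 1*(-1) = -1 (a basis 2-blade squares to minus the product of its generators' squares).
B^2 = -1 — B^2 < 0, so the exponential closes trigonometrically: l = 1, alpha*l = 5*pi/6, so exp(alpha B) = cos(5*pi/6) + (sin(5*pi/6)/1)*B = -sqrt(3)/2 + (1/2)*B.
Answer: -sqrt(3)/2 + 1/2*e23


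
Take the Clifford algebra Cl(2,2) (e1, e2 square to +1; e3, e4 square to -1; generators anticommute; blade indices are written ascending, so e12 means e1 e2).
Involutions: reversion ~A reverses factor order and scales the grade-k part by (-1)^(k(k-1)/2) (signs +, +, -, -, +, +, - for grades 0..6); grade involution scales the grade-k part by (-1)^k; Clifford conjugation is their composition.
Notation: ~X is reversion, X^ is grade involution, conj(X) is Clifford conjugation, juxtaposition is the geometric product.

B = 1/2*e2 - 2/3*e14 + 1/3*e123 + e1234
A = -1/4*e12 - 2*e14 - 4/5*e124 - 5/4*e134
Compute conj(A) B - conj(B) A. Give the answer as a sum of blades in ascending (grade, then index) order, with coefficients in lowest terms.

first term: -4/3 + 1/8*e1 + 43/60*e2 - 7/60*e3 + 2/5*e14 + 2*e23 - 1/4*e24 - 31/60*e34 - e124 - 2/3*e234 - 5/8*e1234
second term: -4/3 - 1/8*e1 - 43/60*e2 + 7/60*e3 - 2/5*e14 - 2*e23 + 1/4*e24 + 31/60*e34 - e124 - 2/3*e234 - 5/8*e1234
Answer: 1/4*e1 + 43/30*e2 - 7/30*e3 + 4/5*e14 + 4*e23 - 1/2*e24 - 31/30*e34


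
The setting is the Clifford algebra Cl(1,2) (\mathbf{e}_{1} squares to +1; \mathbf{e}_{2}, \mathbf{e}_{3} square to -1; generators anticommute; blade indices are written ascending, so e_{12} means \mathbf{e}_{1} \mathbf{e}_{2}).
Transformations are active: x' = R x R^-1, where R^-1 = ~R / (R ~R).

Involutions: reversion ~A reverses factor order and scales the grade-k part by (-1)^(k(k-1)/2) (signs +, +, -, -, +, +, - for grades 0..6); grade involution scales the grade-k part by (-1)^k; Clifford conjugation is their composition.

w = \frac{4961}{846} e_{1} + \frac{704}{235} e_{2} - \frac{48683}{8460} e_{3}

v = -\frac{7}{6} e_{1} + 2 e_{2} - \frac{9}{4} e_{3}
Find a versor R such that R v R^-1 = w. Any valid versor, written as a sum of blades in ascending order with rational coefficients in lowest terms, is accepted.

Sketch: the shared square -\frac{1109}{144} makes R = v + w = \frac{1987}{423} e_{1} + \frac{1174}{235} e_{2} - \frac{33859}{4230} e_{3} the natural versor; its sandwich fixes that direction, negates (v - w)/2, and sends v to w.
Answer: \frac{1987}{423} e_{1} + \frac{1174}{235} e_{2} - \frac{33859}{4230} e_{3}


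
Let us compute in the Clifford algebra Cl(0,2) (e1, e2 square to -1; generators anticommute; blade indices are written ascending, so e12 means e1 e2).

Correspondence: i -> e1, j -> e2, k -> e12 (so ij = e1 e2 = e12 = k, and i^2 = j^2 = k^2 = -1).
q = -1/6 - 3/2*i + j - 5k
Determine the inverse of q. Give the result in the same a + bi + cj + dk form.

In blades: q = -1/6 - 3/2*e1 + e2 - 5*e12.
With qbar = -1/6 + 3/2*e1 - e2 + 5*e12 (scalar fixed, mapped units negated), q qbar = 509/18 (the sum of squared coefficients), so q^-1 = qbar / (509/18) = -3/509 + 27/509*e1 - 18/509*e2 + 90/509*e12; translating back:
Answer: -3/509 + 27/509*i - 18/509*j + 90/509*k


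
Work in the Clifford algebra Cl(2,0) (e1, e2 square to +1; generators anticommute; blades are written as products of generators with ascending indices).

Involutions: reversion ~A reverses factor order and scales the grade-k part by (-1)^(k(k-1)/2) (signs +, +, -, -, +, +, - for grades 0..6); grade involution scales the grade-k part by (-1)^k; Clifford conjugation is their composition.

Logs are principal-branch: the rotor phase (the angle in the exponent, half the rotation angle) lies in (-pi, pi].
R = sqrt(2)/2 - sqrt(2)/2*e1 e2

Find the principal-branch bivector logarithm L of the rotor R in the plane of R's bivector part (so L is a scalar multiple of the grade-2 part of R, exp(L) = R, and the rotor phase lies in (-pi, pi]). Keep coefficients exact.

The scalar part of R is sqrt(2)/2, and that scalar determines the rotor phase on the principal branch; recovering the unit plane as bivector-part over sine of the phase gives L = phase * plane.
Concretely: cos(phase) = sqrt(2)/2 gives phase = ±pi/4, and since phase/sin(phase) is even the sign is immaterial: L = (phase/sin(phase)) * <R>_2 = (sqrt(2)*pi/4) * <R>_2.
Answer: -pi/4*e1 e2


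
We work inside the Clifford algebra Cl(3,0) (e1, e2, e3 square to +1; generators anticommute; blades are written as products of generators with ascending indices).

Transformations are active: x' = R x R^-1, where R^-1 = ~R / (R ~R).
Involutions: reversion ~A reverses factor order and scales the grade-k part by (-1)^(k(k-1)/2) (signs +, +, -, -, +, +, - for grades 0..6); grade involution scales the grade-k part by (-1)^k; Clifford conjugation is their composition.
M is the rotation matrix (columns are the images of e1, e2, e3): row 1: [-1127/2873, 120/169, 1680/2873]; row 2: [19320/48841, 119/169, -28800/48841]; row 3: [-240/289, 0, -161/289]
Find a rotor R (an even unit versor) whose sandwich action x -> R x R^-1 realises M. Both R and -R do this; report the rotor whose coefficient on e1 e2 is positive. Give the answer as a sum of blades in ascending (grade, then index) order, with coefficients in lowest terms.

Method: write R = a + b12*e1 e2 + b13*e1 e3 + b23*e2 e3 with a^2 + b12^2 + b13^2 + b23^2 = 1 (so R^-1 = ~R). Expanding the columns R e_j ~R gives tr M = 4a^2 - 1 and, from the antisymmetric part, M21 - M12 = -4a*b12, M13 - M31 = 4a*b13, M32 - M23 = -4a*b23.
Here tr M = -11977/48841, so a^2 = (1 + tr M)/4 = 9216/48841 and a = ±96/221. Taking a = 96/221: M21 - M12 = -15360/48841, M13 - M31 = 69120/48841, M32 - M23 = 28800/48841, giving b12 = 40/221, b13 = 180/221, b23 = -75/221, i.e. R = 96/221 + 40/221*e1 e2 + 180/221*e1 e3 - 75/221*e2 e3.
Its e1 e2 coefficient is already positive.
Answer: 96/221 + 40/221*e1 e2 + 180/221*e1 e3 - 75/221*e2 e3. Why the constraint matters: R and -R act identically through the sandwich — M has trace -11977/48841 either way — so only the sign condition on e1 e2 picks one of the two preimages.


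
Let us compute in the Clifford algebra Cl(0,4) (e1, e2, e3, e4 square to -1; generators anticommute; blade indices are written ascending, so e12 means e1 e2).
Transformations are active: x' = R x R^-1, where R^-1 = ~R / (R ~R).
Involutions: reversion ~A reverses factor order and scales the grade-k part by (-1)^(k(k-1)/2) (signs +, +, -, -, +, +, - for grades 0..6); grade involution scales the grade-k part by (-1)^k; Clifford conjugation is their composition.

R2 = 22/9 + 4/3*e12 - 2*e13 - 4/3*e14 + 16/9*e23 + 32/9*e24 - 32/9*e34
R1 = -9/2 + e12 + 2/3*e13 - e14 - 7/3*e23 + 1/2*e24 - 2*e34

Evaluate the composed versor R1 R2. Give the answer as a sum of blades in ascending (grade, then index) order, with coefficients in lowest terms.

Distribute over the grade parts of R1 (each basis-blade product reordered to ascending indices, repeated generators contracted through their squares):
<R1>_0 (= -9/2) R2 = -11 - 6*e12 + 9*e13 + 6*e14 - 8*e23 - 16*e24 + 16*e34
<R1>_2 (= e12 + 2/3*e13 - e14 - 7/3*e23 + 1/2*e24 - 2*e34) R2 = -164/27 - 106/27*e12 - 64/27*e13 + 28/27*e14 - 88/27*e23 - 287/27*e24 - 458/27*e34 - 169/27*e1234
Summing the partial products and collecting blades:
Answer: -461/27 - 268/27*e12 + 179/27*e13 + 190/27*e14 - 304/27*e23 - 719/27*e24 - 26/27*e34 - 169/27*e1234


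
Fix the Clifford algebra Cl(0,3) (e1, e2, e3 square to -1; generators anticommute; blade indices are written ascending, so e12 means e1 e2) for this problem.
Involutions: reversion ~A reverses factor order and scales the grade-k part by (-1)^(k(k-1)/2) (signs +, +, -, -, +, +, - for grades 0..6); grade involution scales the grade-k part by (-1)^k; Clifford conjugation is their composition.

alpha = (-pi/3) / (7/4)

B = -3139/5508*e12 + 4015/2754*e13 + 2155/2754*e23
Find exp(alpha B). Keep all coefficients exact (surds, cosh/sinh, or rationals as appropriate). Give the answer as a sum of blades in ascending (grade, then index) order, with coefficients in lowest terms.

B^2 term by term: the squares give (-3139/5508)^2*(e12)^2 + (4015/2754)^2*(e13)^2 + (2155/2754)^2*(e23)^2 = 9853321/30338064*(-1) + 16120225/7584516*(-1) + 4644025/7584516*(-1) = -49/16 (each basis 2-blade squares to minus the product of its generators' squares); cross terms between blades sharing an index anticommute and cancel. So B^2 = -49/16.
B^2 = -49/16 — circular case — the even/odd split gives cos and sin: l = 7/4, alpha*l = -pi/3, so exp(alpha B) = cos(-pi/3) + (sin(-pi/3)/(7/4))*B = 1/2 + (-2*sqrt(3)/7)*B.
Answer: 1/2 + 3139*sqrt(3)/19278*e12 - 4015*sqrt(3)/9639*e13 - 2155*sqrt(3)/9639*e23


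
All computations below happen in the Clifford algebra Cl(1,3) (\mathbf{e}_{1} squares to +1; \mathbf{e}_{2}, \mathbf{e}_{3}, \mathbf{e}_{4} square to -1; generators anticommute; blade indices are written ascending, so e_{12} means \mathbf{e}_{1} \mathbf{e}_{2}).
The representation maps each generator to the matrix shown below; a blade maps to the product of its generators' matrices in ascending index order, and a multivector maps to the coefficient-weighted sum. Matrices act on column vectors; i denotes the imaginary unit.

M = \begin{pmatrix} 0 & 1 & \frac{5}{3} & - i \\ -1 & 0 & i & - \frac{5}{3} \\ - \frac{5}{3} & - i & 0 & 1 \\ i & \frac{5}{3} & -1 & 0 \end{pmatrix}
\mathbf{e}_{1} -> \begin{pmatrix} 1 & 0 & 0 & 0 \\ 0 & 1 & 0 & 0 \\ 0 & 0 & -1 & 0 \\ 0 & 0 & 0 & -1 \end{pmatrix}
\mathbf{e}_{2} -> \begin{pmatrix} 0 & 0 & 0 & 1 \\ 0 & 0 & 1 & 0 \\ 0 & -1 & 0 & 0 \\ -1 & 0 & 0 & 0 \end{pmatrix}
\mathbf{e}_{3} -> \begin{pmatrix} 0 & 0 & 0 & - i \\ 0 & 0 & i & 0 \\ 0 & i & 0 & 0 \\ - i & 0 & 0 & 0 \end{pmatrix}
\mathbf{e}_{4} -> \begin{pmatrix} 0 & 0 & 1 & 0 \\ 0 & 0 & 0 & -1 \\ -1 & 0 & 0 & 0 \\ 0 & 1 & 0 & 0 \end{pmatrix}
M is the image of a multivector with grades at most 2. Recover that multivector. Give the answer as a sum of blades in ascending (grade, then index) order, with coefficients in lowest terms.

Method: the blade images are trace-orthogonal — tr(rho(e_A) rho(e_B)^-1) = 4 if A = B and 0 otherwise — and rho(e_A)^-1 = (e_A)^2 * rho(e_A) with (e_A)^2 = +1 or -1, so the coefficient of e_A in the preimage is (e_A)^2 * tr(M rho(e_A))/4.
Nonzero projections over blades of grade <= 2: e_{4}: (e_{4})^2 = -1, tr(M rho(e_{4})) = - \frac{20}{3}, coefficient \frac{5}{3}; e_{13}: (e_{13})^2 = +1, tr(M rho(e_{13})) = 4, coefficient 1; e_{24}: (e_{24})^2 = -1, tr(M rho(e_{24})) = -4, coefficient 1. Every other blade of grade <= 2 projects to 0.
Answer: \frac{5}{3} e_{4} + e_{13} + e_{24}


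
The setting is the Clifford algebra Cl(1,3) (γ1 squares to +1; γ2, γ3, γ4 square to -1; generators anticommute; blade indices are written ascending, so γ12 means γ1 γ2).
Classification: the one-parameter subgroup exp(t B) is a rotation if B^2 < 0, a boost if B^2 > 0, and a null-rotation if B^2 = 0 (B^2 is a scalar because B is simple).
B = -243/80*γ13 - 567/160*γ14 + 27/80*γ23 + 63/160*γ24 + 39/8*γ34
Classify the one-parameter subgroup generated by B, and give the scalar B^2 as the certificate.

B^2 term by term: the squares give (-243/80)^2*(γ13)^2 + (-567/160)^2*(γ14)^2 + (27/80)^2*(γ23)^2 + (63/160)^2*(γ24)^2 + (39/8)^2*(γ34)^2 = 59049/6400*(+1) + 321489/25600*(+1) + 729/6400*(-1) + 3969/25600*(-1) + 1521/64*(-1) = -9/4 (each basis 2-blade squares to minus the product of its generators' squares); cross terms between blades sharing an index anticommute and cancel; the commuting (index-disjoint) pairs give grade-4 terms 2*c*c'*(blade product), which cancel blade by blade — γ1234: 15309/6400 - 15309/6400 = 0 — confirming B is simple. So B^2 = -9/4.
Answer: rotation, certificate B^2 = -9/4. The class reads off the invariant scalar -9/4 directly.


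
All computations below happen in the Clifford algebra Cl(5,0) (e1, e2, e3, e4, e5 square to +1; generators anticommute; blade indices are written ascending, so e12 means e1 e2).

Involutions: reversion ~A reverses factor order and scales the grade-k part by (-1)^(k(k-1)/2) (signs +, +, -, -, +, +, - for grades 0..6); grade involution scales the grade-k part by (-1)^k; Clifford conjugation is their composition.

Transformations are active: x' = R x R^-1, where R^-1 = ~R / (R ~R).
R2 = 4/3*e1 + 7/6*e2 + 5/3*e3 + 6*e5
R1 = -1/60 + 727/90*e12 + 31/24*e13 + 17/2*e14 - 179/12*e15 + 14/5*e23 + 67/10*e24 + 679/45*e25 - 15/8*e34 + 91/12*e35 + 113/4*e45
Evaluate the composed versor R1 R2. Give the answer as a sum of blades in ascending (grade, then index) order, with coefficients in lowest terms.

Distribute over the terms of R2 (each basis-blade product reordered to ascending indices, repeated generators contracted through their squares):
R1 (4/3*e1) = -1/45*e1 - 1454/135*e2 - 31/18*e3 - 34/3*e4 + 179/9*e5 + 56/15*e123 + 134/15*e124 + 2716/135*e125 - 5/2*e134 + 91/9*e135 + 113/3*e145
R1 (7/6*e2) = 5089/540*e1 - 7/360*e2 - 49/15*e3 - 469/60*e4 - 4753/270*e5 - 217/144*e123 - 119/12*e124 + 1253/72*e125 - 35/16*e234 + 637/72*e235 + 791/24*e245
R1 (5/3*e3) = 155/72*e1 + 14/3*e2 - 1/36*e3 + 25/8*e4 - 455/36*e5 + 727/54*e123 - 85/6*e134 + 895/36*e135 - 67/6*e234 - 679/27*e235 + 565/12*e345
R1 (6*e5) = -179/2*e1 + 1358/15*e2 + 91/2*e3 + 339/2*e4 - 1/10*e5 + 727/15*e125 + 31/4*e135 + 51*e145 + 84/5*e235 + 201/5*e245 - 45/4*e345
Summing the partial products and collecting blades:
Answer: -84181/1080*e1 + 91163/1080*e2 + 2429/60*e3 + 6139/40*e4 - 1129/108*e5 + 33889/2160*e123 - 59/60*e124 + 92867/1080*e125 - 50/3*e134 + 769/18*e135 + 266/3*e145 - 641/48*e234 + 539/1080*e235 + 8779/120*e245 + 215/6*e345


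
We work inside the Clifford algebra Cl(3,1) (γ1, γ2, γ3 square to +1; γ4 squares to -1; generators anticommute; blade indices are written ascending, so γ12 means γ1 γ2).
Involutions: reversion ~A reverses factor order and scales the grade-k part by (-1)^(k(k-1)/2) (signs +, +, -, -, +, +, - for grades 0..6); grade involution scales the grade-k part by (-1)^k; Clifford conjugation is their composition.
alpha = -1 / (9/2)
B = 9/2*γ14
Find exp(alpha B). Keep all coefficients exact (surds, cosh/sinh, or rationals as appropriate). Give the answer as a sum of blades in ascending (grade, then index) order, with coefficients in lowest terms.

B^2 = (9/2)^2*(γ14)^2 = 81/4*(+1) = 81/4 (a basis 2-blade squares to minus the product of its generators' squares).
B^2 = 81/4 — a positive square means the series sums to a boost: l = 9/2, alpha*l = -1, so exp(alpha B) = cosh(-1) + (sinh(-1)/(9/2))*B = cosh(1) + (-2*sinh(1)/9)*B.
Answer: cosh(1) - sinh(1)*γ14


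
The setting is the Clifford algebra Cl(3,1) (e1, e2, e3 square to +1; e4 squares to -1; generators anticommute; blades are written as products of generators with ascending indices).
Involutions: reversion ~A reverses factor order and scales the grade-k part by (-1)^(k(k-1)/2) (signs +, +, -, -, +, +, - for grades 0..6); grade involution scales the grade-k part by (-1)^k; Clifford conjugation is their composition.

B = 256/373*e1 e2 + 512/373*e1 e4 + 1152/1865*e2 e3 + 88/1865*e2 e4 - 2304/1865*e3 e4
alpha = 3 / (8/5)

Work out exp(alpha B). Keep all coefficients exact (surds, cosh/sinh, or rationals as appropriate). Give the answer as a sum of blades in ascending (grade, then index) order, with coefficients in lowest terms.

B^2 term by term: the squares give (256/373)^2*(e1 e2)^2 + (512/373)^2*(e1 e4)^2 + (1152/1865)^2*(e2 e3)^2 + (88/1865)^2*(e2 e4)^2 + (-2304/1865)^2*(e3 e4)^2 = 65536/139129*(-1) + 262144/139129*(+1) + 1327104/3478225*(-1) + 7744/3478225*(+1) + 5308416/3478225*(+1) = 64/25 (each basis 2-blade squares to minus the product of its generators' squares); cross terms between blades sharing an index anticommute and cancel; the commuting (index-disjoint) pairs give grade-4 terms 2*c*c'*(blade product), which cancel blade by blade — e1 e2 e3 e4: -1179648/695645 + 1179648/695645 = 0 — confirming B is simple. So B^2 = 64/25.
B^2 = 64/25 — hyperbolic case — the even/odd split gives cosh and sinh: l = 8/5, alpha*l = 3, so exp(alpha B) = cosh(3) + (sinh(3)/(8/5))*B = cosh(3) + (5*sinh(3)/8)*B.
Answer: cosh(3) + 160*sinh(3)/373*e1 e2 + 320*sinh(3)/373*e1 e4 + 144*sinh(3)/373*e2 e3 + 11*sinh(3)/373*e2 e4 - 288*sinh(3)/373*e3 e4


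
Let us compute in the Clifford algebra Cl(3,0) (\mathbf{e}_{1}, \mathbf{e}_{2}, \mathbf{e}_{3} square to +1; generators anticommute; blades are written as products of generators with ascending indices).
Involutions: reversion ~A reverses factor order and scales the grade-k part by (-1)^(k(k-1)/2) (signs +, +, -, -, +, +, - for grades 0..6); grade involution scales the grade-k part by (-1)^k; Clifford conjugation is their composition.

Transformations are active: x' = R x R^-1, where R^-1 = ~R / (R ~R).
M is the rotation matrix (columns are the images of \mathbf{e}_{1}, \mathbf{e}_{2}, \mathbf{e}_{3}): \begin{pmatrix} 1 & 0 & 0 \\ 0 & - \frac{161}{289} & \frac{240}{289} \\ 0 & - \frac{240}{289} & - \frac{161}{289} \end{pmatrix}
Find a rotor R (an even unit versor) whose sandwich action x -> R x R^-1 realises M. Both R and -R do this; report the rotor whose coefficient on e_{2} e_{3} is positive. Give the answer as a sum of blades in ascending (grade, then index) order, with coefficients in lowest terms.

Method: write R = a + b12*e_{1} e_{2} + b13*e_{1} e_{3} + b23*e_{2} e_{3} with a^2 + b12^2 + b13^2 + b23^2 = 1 (so R^-1 = ~R). Expanding the columns R e_j ~R gives tr M = 4a^2 - 1 and, from the antisymmetric part, M21 - M12 = -4a*b12, M13 - M31 = 4a*b13, M32 - M23 = -4a*b23.
Here tr M = -\frac{33}{289}, so a^2 = (1 + tr M)/4 = \frac{64}{289} and a = ±\frac{8}{17}. Taking a = \frac{8}{17}: M21 - M12 = 0, M13 - M31 = 0, M32 - M23 = -\frac{480}{289}, giving b12 = 0, b13 = 0, b23 = \frac{15}{17}, i.e. R = \frac{8}{17} + \frac{15}{17} e_{2} e_{3}.
Its e_{2} e_{3} coefficient is already positive.
Answer: \frac{8}{17} + \frac{15}{17} e_{2} e_{3}. Key observation: the double cover Spin(3) -> SO(3) sends R and -R to the same matrix (trace -\frac{33}{289} here), so the stated sign of the e_{2} e_{3} coefficient is what selects one sheet.


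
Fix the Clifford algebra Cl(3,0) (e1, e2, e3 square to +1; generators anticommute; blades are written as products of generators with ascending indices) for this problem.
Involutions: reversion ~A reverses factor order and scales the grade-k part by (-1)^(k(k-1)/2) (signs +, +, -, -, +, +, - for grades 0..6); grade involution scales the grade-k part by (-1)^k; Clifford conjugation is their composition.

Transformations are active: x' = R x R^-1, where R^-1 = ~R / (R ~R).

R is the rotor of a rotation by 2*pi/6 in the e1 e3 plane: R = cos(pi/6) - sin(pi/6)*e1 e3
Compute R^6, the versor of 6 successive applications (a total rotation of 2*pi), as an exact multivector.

Because a rotor carries half the rotation angle, composing 6 copies of this e1 e3-plane rotor multiplies the phase: 6*(pi/6) = pi, hence R^6 = cos(pi) - sin(pi)*e1 e3.
cos(pi) = -1 and sin(pi) = 0, so R^6 = -1. The total rotation 2*pi is 1 full turn, so every vector returns to itself, yet the rotor is -1, on the OTHER sheet of the double cover (an odd number of 2*pi turns).
Answer: -1


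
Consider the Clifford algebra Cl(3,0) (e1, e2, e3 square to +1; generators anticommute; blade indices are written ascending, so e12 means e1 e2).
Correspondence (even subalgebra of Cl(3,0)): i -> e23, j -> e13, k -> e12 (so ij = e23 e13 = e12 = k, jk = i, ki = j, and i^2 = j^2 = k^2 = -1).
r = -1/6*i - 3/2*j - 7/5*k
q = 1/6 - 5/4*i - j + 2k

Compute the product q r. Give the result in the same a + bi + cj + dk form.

In blades: q = 1/6 + 2*e12 - e13 - 5/4*e23, r = -7/5*e12 - 3/2*e13 - 1/6*e23.
Distribute q over r term by term (generator squares from the signature, products reordered to ascending indices): (1/6)*r = -7/30*e12 - 1/4*e13 - 1/36*e23; (2*e12)*r = 14/5 - 1/3*e13 + 3*e23; (-e13)*r = -3/2 - 1/6*e12 + 7/5*e23; (-5/4*e23)*r = -5/24 + 15/8*e12 - 7/4*e13.
Sum: 131/120 + 59/40*e12 - 7/3*e13 + 787/180*e23; translating back through the correspondence:
Answer: 131/120 + 787/180*i - 7/3*j + 59/40*k


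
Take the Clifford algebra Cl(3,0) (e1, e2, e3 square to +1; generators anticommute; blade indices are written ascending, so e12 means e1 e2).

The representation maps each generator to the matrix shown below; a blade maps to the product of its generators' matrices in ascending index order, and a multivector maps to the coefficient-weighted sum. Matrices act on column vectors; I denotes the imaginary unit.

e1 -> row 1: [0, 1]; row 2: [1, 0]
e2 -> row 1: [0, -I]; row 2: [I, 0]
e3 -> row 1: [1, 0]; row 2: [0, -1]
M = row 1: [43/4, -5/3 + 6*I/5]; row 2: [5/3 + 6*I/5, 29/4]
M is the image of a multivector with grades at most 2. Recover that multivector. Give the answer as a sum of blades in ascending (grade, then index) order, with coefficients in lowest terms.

Method: 1, rho(e1), rho(e2), rho(e3) form a trace-orthogonal basis of the 2x2 complex matrices (tr(X Y) = 2 if X = Y, else 0), so M = m0*1 + m1*rho(e1) + m2*rho(e2) + m3*rho(e3) with m0 = tr(M)/2 = 9, m1 = tr(M rho(e1))/2 = 6*I/5, m2 = tr(M rho(e2))/2 = -5*I/3, m3 = tr(M rho(e3))/2 = 7/4.
Multiplying table entries, the bivector images are rho(e12) = I*rho(e3), rho(e13) = -I*rho(e2), rho(e23) = I*rho(e1); with real blade coefficients the real parts of m0..m3 are the coefficients of 1, e1, e2, e3 and the imaginary parts give the bivectors (e23: Im m1, e13: -Im m2, e12: Im m3).
Answer: 9 + 7/4*e3 + 5/3*e13 + 6/5*e23


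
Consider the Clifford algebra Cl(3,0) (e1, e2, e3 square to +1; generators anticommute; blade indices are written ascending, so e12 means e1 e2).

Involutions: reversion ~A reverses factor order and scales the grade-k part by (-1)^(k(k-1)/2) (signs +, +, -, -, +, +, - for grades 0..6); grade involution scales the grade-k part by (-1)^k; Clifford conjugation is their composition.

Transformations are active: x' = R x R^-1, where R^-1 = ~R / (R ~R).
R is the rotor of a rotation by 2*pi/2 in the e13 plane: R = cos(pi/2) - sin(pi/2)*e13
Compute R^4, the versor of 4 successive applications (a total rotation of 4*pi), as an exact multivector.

The rotor phase is half the rotation angle and phases add under composition, so 4 steps in the e13 plane accumulate phase 4*(pi/2) = 2*pi: R^4 = cos(2*pi) - sin(2*pi)*e13.
cos(2*pi) = 1 and sin(2*pi) = 0, so R^4 = 1. The total rotation 4*pi is 2 full turns, so every vector returns to itself, yet the rotor is +1, back on the identity sheet (an even number of 2*pi turns).
Answer: 1


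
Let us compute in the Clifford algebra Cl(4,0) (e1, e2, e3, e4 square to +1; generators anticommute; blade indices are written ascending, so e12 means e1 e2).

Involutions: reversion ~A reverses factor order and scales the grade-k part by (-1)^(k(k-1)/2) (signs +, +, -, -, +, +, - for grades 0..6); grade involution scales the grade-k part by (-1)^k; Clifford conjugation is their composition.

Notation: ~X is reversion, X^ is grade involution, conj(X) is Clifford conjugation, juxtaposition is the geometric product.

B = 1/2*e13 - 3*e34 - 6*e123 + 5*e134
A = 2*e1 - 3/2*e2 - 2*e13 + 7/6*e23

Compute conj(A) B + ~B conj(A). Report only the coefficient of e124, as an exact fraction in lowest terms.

first term: -1 - 7*e1 - 12*e2 - e3 - 10*e4 - 7/12*e12 + 9*e13 - 6*e14 + 12*e23 + 7/2*e24 - 10*e34 - 3/4*e123 - 35/6*e124 + 6*e134 - 9/2*e234 - 15/2*e1234
second term: 1 + 7*e1 + 12*e2 - e3 + 10*e4 - 7/12*e12 - 9*e13 - 6*e14 - 12*e23 + 7/2*e24 + 10*e34 + 3/4*e123 - 35/6*e124 - 6*e134 + 9/2*e234 - 15/2*e1234
Answer: -35/3


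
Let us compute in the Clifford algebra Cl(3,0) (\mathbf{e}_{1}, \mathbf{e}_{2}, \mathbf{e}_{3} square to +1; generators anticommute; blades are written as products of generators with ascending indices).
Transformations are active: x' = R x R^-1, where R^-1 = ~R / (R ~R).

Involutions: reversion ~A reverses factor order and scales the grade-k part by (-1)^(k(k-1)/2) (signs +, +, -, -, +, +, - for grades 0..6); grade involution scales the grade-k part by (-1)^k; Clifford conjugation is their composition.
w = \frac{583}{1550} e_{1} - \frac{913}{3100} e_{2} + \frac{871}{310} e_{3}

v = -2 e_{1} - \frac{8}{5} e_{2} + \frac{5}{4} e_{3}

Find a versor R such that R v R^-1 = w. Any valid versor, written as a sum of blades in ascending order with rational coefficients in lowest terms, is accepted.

Reasoning: v^2 = w^2 = \frac{3249}{400} since conjugation preserves the quadratic form; R = v + w = -\frac{2517}{1550} e_{1} - \frac{5873}{3100} e_{2} + \frac{2517}{620} e_{3} is then valid when invertible, keeping its own part and reversing (v - w)/2.
Answer: -\frac{2517}{1550} e_{1} - \frac{5873}{3100} e_{2} + \frac{2517}{620} e_{3}


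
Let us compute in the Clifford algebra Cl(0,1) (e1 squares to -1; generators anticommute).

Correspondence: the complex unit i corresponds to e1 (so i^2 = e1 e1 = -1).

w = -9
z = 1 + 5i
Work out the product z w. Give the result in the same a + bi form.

In blades: z = 1 + 5*e1, w = -9.
Distribute z over w term by term (generator squares from the signature, products reordered to ascending indices): (1)*w = -9; (5*e1)*w = -45*e1.
Sum: -9 - 45*e1; translating back through the correspondence:
Answer: -9 - 45i


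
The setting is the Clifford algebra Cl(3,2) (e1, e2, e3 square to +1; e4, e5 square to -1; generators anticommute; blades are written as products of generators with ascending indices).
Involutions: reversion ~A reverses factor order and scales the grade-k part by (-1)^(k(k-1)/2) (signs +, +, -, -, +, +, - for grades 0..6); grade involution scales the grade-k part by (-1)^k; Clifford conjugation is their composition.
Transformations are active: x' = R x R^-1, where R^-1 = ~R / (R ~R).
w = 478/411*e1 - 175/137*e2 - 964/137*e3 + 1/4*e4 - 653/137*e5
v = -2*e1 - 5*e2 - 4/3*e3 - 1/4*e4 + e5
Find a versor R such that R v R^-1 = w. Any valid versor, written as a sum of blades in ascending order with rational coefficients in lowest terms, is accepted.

Sketch: the shared square 4279/144 makes R = v + w = -344/411*e1 - 860/137*e2 - 3440/411*e3 - 516/137*e5 the natural versor; its sandwich fixes that direction, negates (v - w)/2, and sends v to w.
Answer: -344/411*e1 - 860/137*e2 - 3440/411*e3 - 516/137*e5


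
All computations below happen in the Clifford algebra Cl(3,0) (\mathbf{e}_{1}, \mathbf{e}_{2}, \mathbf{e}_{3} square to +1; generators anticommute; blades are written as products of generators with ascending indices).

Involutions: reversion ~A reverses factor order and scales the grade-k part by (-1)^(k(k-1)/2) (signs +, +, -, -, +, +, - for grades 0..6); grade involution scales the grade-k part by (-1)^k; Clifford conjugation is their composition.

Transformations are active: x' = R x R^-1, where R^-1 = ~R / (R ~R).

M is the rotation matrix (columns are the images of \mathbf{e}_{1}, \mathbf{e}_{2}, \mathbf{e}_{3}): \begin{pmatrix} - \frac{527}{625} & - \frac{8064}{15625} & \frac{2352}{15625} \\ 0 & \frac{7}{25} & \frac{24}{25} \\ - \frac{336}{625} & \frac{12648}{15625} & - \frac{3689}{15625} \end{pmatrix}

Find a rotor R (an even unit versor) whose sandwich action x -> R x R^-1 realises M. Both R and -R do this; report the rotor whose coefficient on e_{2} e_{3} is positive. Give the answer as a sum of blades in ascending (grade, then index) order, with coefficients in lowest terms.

Method: write R = a + b12*e_{1} e_{2} + b13*e_{1} e_{3} + b23*e_{2} e_{3} with a^2 + b12^2 + b13^2 + b23^2 = 1 (so R^-1 = ~R). Expanding the columns R e_j ~R gives tr M = 4a^2 - 1 and, from the antisymmetric part, M21 - M12 = -4a*b12, M13 - M31 = 4a*b13, M32 - M23 = -4a*b23.
Here tr M = -\frac{12489}{15625}, so a^2 = (1 + tr M)/4 = \frac{784}{15625} and a = ±\frac{28}{125}. Taking a = \frac{28}{125}: M21 - M12 = \frac{8064}{15625}, M13 - M31 = \frac{10752}{15625}, M32 - M23 = -\frac{2352}{15625}, giving b12 = -\frac{72}{125}, b13 = \frac{96}{125}, b23 = \frac{21}{125}, i.e. R = \frac{28}{125} - \frac{72}{125} e_{1} e_{2} + \frac{96}{125} e_{1} e_{3} + \frac{21}{125} e_{2} e_{3}.
Its e_{2} e_{3} coefficient is already positive.
Answer: \frac{28}{125} - \frac{72}{125} e_{1} e_{2} + \frac{96}{125} e_{1} e_{3} + \frac{21}{125} e_{2} e_{3}. Recall the cover is two-to-one: with M of trace -\frac{12489}{15625}, both preimages act alike, and the stated e_{2} e_{3} sign chooses the sheet.
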